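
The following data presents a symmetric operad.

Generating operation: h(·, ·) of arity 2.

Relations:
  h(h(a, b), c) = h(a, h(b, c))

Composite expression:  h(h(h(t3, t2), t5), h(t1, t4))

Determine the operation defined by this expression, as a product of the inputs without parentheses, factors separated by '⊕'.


t3 ⊕ t2 ⊕ t5 ⊕ t1 ⊕ t4

The h-tree's shape is irrelevant; the t-reading-order decides.
h(t3, t2) spells out as t3 ⊕ t2
h(h(t3, t2), t5) spells out as t3 ⊕ t2 ⊕ t5
h(t1, t4) spells out as t1 ⊕ t4
h(h(h(t3, t2), t5), h(t1, t4)) spells out as t3 ⊕ t2 ⊕ t5 ⊕ t1 ⊕ t4


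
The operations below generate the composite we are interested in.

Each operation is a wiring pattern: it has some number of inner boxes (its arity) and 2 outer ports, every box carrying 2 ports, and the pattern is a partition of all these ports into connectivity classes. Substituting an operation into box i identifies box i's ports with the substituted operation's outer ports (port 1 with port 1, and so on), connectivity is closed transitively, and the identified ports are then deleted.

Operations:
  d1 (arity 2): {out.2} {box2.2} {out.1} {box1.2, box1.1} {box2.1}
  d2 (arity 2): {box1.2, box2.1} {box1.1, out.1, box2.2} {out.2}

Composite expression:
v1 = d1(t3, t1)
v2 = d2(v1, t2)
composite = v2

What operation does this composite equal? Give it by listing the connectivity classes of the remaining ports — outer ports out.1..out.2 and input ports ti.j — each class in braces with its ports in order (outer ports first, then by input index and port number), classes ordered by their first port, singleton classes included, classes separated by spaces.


{out.1, t2.2} {out.2} {t1.1} {t1.2} {t2.1} {t3.1, t3.2}

Connectivity passes through glued d2-boundaries; trace each wire chain.
through d1, on inputs (t3, t1): {out.1} {out.2} {t1.1} {t1.2} {t3.1, t3.2} (out.j = stage outer ports)
through d2, on inputs (t3, t1, t2): {out.1, t2.2} {out.2} {t1.1} {t1.2} {t2.1} {t3.1, t3.2} (out.j = stage outer ports)


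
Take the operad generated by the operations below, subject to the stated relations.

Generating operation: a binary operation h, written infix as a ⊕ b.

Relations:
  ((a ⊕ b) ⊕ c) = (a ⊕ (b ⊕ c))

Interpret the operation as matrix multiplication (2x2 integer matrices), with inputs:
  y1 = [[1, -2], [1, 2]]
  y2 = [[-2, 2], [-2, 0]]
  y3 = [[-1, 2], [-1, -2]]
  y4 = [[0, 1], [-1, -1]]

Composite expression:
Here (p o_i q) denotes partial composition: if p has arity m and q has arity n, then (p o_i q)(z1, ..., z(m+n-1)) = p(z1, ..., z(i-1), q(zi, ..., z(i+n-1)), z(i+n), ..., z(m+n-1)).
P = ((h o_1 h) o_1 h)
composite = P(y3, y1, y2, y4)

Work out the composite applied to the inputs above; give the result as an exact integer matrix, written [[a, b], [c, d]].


[[-2, -16], [6, 16]]

(y3 ⊕ y1) = [[1, 6], [-3, -2]]
((y3 ⊕ y1) ⊕ y2) = [[-14, 2], [10, -6]]
(((y3 ⊕ y1) ⊕ y2) ⊕ y4) = [[-2, -16], [6, 16]]


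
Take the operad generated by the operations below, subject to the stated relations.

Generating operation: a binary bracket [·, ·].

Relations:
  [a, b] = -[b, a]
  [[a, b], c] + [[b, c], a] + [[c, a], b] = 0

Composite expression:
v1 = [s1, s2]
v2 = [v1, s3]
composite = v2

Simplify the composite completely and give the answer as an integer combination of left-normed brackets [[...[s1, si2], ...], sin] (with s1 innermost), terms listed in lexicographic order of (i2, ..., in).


[[s1, s2], s3]

Skip Jacobi rewriting: expand, keep s1-initial words, read off terms.
Composite bracket: [[s1, s2], s3]
Each bracket splits as ab - ba, giving 4 signed words (2^2 = 4).
Collect the words opening with s1:
  the word s1s2s3 carries sign +1 and contributes +[[s1, s2], s3]


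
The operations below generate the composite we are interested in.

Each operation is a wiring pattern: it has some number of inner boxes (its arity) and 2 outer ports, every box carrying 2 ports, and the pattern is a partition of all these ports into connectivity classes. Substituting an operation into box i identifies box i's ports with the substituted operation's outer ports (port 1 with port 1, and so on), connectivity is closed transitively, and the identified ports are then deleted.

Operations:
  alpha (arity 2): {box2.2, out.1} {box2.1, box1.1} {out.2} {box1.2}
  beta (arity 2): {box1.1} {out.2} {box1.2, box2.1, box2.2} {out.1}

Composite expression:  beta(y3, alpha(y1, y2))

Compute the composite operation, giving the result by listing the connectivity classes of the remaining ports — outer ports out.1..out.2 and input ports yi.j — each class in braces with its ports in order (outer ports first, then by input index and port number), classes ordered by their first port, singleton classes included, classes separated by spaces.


{out.1} {out.2} {y1.1, y2.1} {y1.2} {y2.2, y3.2} {y3.1}

Reachability decides: close wires over beta-identified ports.
composing alpha on (y1, y2), with out.j its own outer ports: {out.1, y2.2} {out.2} {y1.1, y2.1} {y1.2}
composing beta on (y3, y1, y2), with out.j its own outer ports: {out.1} {out.2} {y1.1, y2.1} {y1.2} {y2.2, y3.2} {y3.1}


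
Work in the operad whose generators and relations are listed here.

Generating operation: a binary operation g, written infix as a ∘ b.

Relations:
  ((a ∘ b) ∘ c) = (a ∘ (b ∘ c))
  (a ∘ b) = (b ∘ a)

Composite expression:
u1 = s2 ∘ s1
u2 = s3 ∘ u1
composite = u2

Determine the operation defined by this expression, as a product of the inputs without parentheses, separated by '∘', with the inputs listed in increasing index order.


s1 ∘ s2 ∘ s3

Key point: g commutes, so take the s-inputs in any fixed order.
(s2 ∘ s1) spells out as s2 ∘ s1
(s3 ∘ (s2 ∘ s1)) spells out as s3 ∘ s2 ∘ s1
commutativity sorts the factors: s1 ∘ s2 ∘ s3


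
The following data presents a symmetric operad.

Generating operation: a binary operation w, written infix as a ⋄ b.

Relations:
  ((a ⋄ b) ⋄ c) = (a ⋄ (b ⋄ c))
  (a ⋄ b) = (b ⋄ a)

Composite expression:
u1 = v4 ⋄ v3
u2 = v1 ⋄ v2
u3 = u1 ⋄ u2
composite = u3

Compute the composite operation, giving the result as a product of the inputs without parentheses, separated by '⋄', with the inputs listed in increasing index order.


Reordering under w is free, so list the v-inputs canonically.
(v4 ⋄ v3) linearizes to v4 ⋄ v3
(v1 ⋄ v2) linearizes to v1 ⋄ v2
((v4 ⋄ v3) ⋄ (v1 ⋄ v2)) linearizes to v4 ⋄ v3 ⋄ v1 ⋄ v2
rearranged into index order: v1 ⋄ v2 ⋄ v3 ⋄ v4

v1 ⋄ v2 ⋄ v3 ⋄ v4


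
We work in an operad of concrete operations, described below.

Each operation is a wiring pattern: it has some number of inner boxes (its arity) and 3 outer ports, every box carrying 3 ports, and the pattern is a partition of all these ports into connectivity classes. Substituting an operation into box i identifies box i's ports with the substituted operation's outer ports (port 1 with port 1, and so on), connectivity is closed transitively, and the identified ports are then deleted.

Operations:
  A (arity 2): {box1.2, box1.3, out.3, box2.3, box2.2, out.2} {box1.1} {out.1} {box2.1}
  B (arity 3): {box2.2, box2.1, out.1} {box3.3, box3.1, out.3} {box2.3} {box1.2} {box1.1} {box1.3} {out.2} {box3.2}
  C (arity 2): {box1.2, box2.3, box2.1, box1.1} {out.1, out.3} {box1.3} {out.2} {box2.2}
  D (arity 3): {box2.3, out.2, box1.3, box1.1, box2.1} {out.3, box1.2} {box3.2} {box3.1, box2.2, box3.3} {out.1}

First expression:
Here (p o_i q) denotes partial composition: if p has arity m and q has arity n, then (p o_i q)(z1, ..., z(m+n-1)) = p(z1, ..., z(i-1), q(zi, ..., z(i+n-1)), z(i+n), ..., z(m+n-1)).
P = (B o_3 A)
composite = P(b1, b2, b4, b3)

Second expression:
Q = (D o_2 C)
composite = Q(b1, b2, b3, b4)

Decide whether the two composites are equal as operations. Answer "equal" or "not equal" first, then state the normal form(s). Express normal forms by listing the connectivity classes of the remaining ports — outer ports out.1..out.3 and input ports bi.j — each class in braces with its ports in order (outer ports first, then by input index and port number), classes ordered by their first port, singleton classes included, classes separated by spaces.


not equal — first {out.1, b2.1, b2.2} {out.2} {out.3, b3.2, b3.3, b4.2, b4.3} {b1.1} {b1.2} {b1.3} {b2.3} {b3.1} {b4.1}, second {out.1} {out.2, b1.1, b1.3} {out.3, b1.2} {b2.1, b2.2, b3.1, b3.3} {b2.3} {b3.2} {b4.1, b4.3} {b4.2}


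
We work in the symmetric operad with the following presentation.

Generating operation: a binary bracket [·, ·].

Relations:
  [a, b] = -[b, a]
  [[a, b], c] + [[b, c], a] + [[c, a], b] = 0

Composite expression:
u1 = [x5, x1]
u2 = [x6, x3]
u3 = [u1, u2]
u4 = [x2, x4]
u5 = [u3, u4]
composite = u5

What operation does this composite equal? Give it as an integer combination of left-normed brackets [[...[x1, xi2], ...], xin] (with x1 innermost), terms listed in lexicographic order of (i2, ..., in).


[[[[[x1, x5], x3], x6], x2], x4] - [[[[[x1, x5], x3], x6], x4], x2] - [[[[[x1, x5], x6], x3], x2], x4] + [[[[[x1, x5], x6], x3], x4], x2]

Expand each bracket as ab - ba; the x1-initial words give the coefficients.
Composite bracket: [[[x5, x1], [x6, x3]], [x2, x4]]
The bracket unfolds into 32 signed words via [a, b] = ab - ba (2^5 = 32).
Coefficients come from the x1-initial words:
  sign of x1x5x3x6x2x4 is +1, so it contributes +[[[[[x1, x5], x3], x6], x2], x4]
  sign of x1x5x3x6x4x2 is -1, so it contributes -[[[[[x1, x5], x3], x6], x4], x2]
  sign of x1x5x6x3x2x4 is -1, so it contributes -[[[[[x1, x5], x6], x3], x2], x4]
  sign of x1x5x6x3x4x2 is +1, so it contributes +[[[[[x1, x5], x6], x3], x4], x2]


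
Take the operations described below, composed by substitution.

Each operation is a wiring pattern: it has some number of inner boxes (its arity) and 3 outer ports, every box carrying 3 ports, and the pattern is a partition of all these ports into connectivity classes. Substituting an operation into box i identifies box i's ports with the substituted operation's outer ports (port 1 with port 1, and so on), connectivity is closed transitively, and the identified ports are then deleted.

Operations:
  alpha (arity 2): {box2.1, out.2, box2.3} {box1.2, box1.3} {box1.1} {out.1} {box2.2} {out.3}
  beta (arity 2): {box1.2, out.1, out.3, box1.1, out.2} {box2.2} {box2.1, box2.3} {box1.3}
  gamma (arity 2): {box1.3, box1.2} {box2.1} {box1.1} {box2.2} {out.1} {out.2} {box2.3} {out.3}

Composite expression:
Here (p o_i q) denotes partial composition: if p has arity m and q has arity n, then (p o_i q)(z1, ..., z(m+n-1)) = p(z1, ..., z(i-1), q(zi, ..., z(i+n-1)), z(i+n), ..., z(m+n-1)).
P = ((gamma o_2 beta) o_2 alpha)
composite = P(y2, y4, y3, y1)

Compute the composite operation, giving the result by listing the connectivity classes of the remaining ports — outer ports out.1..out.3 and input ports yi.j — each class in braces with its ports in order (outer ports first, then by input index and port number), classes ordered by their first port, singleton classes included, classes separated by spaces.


Connectivity passes through glued gamma-boundaries; trace each wire chain.
alpha over (y4, y3) gives {out.1} {out.2, y3.1, y3.3} {out.3} {y3.2} {y4.1} {y4.2, y4.3}, out.j being that stage's outer ports
beta over (y4, y3, y1) gives {out.1, out.2, out.3, y3.1, y3.3} {y1.1, y1.3} {y1.2} {y3.2} {y4.1} {y4.2, y4.3}, out.j being that stage's outer ports
gamma over (y2, y4, y3, y1) gives {out.1} {out.2} {out.3} {y1.1, y1.3} {y1.2} {y2.1} {y2.2, y2.3} {y3.1, y3.3} {y3.2} {y4.1} {y4.2, y4.3}, out.j being that stage's outer ports

{out.1} {out.2} {out.3} {y1.1, y1.3} {y1.2} {y2.1} {y2.2, y2.3} {y3.1, y3.3} {y3.2} {y4.1} {y4.2, y4.3}


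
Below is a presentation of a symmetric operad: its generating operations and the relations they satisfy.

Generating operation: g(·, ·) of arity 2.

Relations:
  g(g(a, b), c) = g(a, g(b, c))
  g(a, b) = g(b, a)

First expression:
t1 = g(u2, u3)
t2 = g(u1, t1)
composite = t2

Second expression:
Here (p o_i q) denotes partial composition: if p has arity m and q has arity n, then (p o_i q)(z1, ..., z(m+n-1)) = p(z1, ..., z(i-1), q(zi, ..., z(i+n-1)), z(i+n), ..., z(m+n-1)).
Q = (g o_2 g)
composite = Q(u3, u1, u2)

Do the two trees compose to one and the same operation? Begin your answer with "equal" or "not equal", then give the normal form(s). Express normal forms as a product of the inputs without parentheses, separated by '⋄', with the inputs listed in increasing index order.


equal: each reduces to u1 ⋄ u2 ⋄ u3

The first composite normalizes to u1 ⋄ u2 ⋄ u3
The second composite normalizes to u1 ⋄ u2 ⋄ u3
Same normal form: equal.


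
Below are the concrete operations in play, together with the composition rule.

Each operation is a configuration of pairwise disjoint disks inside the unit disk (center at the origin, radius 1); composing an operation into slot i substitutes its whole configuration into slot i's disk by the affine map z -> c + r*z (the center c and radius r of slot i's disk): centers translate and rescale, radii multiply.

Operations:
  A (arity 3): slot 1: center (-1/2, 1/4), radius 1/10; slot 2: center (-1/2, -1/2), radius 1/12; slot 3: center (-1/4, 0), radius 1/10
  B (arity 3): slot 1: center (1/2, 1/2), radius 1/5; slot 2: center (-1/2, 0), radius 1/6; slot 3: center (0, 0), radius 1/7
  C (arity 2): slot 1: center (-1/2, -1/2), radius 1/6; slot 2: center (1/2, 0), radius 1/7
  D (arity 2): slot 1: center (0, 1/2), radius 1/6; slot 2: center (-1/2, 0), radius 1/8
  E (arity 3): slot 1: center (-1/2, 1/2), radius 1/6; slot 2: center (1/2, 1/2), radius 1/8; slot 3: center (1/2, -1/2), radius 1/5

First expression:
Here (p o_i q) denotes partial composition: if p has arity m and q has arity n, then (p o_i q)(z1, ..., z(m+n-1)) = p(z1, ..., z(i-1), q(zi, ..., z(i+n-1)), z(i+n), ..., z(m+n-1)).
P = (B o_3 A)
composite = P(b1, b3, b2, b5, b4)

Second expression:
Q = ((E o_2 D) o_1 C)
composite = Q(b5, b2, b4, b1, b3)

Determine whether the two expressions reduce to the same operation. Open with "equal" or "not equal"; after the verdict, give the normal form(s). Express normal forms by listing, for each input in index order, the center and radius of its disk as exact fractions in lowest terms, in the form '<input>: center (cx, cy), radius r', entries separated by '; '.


not equal — first b1: center (1/2, 1/2), radius 1/5; b2: center (-1/14, 1/28), radius 1/70; b3: center (-1/2, 0), radius 1/6; b4: center (-1/28, 0), radius 1/70; b5: center (-1/14, -1/14), radius 1/84, second b1: center (7/16, 1/2), radius 1/64; b2: center (-5/12, 1/2), radius 1/42; b3: center (1/2, -1/2), radius 1/5; b4: center (1/2, 9/16), radius 1/48; b5: center (-7/12, 5/12), radius 1/36

Reducing the first expression gives b1: center (1/2, 1/2), radius 1/5; b2: center (-1/14, 1/28), radius 1/70; b3: center (-1/2, 0), radius 1/6; b4: center (-1/28, 0), radius 1/70; b5: center (-1/14, -1/14), radius 1/84
Reducing the second expression gives b1: center (7/16, 1/2), radius 1/64; b2: center (-5/12, 1/2), radius 1/42; b3: center (1/2, -1/2), radius 1/5; b4: center (1/2, 9/16), radius 1/48; b5: center (-7/12, 5/12), radius 1/36
They disagree, so not equal.


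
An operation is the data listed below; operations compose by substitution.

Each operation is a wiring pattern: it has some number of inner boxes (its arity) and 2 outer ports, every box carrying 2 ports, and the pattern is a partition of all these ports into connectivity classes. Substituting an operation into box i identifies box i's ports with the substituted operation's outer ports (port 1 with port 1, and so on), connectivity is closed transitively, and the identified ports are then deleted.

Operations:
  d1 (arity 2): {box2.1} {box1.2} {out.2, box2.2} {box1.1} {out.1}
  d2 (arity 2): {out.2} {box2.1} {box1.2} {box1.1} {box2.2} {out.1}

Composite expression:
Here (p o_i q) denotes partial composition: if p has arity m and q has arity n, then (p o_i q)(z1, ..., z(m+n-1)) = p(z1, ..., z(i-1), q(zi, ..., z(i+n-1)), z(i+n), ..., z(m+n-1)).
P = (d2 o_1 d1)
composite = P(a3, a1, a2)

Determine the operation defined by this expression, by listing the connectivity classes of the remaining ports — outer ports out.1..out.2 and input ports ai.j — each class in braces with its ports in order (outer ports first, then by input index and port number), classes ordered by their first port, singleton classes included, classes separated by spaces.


{out.1} {out.2} {a1.1} {a1.2} {a2.1} {a2.2} {a3.1} {a3.2}

Two ports join when wires chain via d2-identified ports.
through d1, on inputs (a3, a1): {out.1} {out.2, a1.2} {a1.1} {a3.1} {a3.2} (out.j = stage outer ports)
through d2, on inputs (a3, a1, a2): {out.1} {out.2} {a1.1} {a1.2} {a2.1} {a2.2} {a3.1} {a3.2} (out.j = stage outer ports)


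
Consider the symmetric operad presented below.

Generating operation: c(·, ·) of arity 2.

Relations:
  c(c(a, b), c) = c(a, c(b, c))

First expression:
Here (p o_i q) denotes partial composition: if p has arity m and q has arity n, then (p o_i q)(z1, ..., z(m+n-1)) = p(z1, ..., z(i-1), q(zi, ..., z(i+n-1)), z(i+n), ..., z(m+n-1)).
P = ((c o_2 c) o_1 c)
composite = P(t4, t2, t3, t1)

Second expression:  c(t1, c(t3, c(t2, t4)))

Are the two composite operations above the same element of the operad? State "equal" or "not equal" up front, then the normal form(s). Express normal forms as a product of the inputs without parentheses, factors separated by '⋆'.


Reducing the first expression gives t4 ⋆ t2 ⋆ t3 ⋆ t1
Reducing the second expression gives t1 ⋆ t3 ⋆ t2 ⋆ t4
The normal forms differ: not equal.

not equal; the first gives t4 ⋆ t2 ⋆ t3 ⋆ t1 and the second t1 ⋆ t3 ⋆ t2 ⋆ t4


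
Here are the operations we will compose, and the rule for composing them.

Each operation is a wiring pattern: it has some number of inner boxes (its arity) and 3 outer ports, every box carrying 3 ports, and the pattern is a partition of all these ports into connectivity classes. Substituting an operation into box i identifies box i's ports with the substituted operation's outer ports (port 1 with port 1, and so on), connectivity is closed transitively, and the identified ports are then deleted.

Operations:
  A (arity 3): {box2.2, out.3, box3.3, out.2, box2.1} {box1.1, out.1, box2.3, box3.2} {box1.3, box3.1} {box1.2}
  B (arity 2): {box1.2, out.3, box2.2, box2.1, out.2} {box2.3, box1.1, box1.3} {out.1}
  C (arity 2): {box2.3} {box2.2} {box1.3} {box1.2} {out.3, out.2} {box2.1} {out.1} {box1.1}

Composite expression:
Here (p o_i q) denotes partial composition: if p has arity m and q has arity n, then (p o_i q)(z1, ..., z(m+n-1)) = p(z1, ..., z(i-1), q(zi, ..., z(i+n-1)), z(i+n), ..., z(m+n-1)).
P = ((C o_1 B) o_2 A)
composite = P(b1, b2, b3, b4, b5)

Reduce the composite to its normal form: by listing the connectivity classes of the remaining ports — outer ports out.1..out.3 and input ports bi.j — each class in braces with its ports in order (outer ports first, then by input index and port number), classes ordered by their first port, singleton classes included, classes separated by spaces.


{out.1} {out.2, out.3} {b1.1, b1.2, b1.3, b2.1, b3.1, b3.2, b3.3, b4.2, b4.3} {b2.2} {b2.3, b4.1} {b5.1} {b5.2} {b5.3}

Reachability decides: close wires over C-identified ports.
A over (b2, b3, b4) gives {out.1, b2.1, b3.3, b4.2} {out.2, out.3, b3.1, b3.2, b4.3} {b2.2} {b2.3, b4.1}, out.j being that stage's outer ports
B over (b1, b2, b3, b4) gives {out.1} {out.2, out.3, b1.1, b1.2, b1.3, b2.1, b3.1, b3.2, b3.3, b4.2, b4.3} {b2.2} {b2.3, b4.1}, out.j being that stage's outer ports
C over (b1, b2, b3, b4, b5) gives {out.1} {out.2, out.3} {b1.1, b1.2, b1.3, b2.1, b3.1, b3.2, b3.3, b4.2, b4.3} {b2.2} {b2.3, b4.1} {b5.1} {b5.2} {b5.3}, out.j being that stage's outer ports


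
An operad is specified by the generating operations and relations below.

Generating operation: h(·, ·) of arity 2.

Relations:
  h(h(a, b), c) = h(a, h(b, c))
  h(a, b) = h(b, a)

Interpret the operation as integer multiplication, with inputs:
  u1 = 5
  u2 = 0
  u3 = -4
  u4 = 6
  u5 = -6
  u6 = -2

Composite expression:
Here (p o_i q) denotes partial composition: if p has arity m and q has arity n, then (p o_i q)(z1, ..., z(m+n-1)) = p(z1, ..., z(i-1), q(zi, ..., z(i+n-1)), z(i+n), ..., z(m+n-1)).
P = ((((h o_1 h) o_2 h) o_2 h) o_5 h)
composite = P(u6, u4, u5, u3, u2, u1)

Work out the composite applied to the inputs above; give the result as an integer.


0


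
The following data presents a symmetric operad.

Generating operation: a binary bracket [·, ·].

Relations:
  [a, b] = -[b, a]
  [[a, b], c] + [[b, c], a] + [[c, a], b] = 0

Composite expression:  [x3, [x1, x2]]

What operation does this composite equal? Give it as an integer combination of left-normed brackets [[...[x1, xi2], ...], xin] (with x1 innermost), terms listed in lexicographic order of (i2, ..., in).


-[[x1, x2], x3]

Left-normed coefficients sit on the x1-initial expansion words.
Composite bracket: [x3, [x1, x2]]
Each bracket splits as ab - ba, giving 4 signed words (2^2 = 4).
Only words starting with x1 matter:
  word x1x2x3 has sign -1, contributing -[[x1, x2], x3]


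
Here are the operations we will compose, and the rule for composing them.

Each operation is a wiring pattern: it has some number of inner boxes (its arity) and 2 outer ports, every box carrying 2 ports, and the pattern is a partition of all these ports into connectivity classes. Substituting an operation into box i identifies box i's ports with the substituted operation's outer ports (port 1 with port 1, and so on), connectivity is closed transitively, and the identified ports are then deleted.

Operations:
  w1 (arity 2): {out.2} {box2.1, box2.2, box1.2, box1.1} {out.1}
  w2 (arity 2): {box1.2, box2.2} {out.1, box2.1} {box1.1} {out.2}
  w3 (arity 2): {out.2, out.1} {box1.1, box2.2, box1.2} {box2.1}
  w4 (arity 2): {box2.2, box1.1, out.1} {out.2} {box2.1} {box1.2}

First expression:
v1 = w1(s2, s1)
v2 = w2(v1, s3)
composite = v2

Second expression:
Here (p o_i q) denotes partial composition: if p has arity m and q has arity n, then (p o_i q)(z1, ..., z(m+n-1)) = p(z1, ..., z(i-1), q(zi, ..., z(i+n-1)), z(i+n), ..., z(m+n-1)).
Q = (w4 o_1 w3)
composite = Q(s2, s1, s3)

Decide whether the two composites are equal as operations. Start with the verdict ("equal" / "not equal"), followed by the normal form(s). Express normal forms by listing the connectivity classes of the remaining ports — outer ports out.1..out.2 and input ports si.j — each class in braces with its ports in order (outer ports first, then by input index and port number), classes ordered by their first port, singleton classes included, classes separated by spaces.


not equal; the first gives {out.1, s3.1} {out.2} {s1.1, s1.2, s2.1, s2.2} {s3.2} and the second {out.1, s3.2} {out.2} {s1.1} {s1.2, s2.1, s2.2} {s3.1}

The first composite normalizes to {out.1, s3.1} {out.2} {s1.1, s1.2, s2.1, s2.2} {s3.2}
The second composite normalizes to {out.1, s3.2} {out.2} {s1.1} {s1.2, s2.1, s2.2} {s3.1}
They disagree, so not equal.


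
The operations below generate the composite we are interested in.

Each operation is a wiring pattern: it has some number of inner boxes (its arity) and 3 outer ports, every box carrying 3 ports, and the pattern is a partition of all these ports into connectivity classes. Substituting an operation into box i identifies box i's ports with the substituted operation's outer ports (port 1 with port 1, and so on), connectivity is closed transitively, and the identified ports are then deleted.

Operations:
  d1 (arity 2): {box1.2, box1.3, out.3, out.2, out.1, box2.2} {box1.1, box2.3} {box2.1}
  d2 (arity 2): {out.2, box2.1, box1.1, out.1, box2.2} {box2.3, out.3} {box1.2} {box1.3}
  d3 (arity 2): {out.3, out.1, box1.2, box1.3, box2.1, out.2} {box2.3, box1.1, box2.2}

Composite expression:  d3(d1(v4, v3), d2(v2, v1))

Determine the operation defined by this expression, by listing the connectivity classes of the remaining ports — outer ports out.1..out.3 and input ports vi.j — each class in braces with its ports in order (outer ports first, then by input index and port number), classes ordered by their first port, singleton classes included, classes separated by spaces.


Connectivity passes through glued d3-boundaries; trace each wire chain.
d1 over (v4, v3) gives {out.1, out.2, out.3, v3.2, v4.2, v4.3} {v3.1} {v3.3, v4.1}, out.j being that stage's outer ports
d2 over (v2, v1) gives {out.1, out.2, v1.1, v1.2, v2.1} {out.3, v1.3} {v2.2} {v2.3}, out.j being that stage's outer ports
d3 over (v4, v3, v2, v1) gives {out.1, out.2, out.3, v1.1, v1.2, v1.3, v2.1, v3.2, v4.2, v4.3} {v2.2} {v2.3} {v3.1} {v3.3, v4.1}, out.j being that stage's outer ports

{out.1, out.2, out.3, v1.1, v1.2, v1.3, v2.1, v3.2, v4.2, v4.3} {v2.2} {v2.3} {v3.1} {v3.3, v4.1}


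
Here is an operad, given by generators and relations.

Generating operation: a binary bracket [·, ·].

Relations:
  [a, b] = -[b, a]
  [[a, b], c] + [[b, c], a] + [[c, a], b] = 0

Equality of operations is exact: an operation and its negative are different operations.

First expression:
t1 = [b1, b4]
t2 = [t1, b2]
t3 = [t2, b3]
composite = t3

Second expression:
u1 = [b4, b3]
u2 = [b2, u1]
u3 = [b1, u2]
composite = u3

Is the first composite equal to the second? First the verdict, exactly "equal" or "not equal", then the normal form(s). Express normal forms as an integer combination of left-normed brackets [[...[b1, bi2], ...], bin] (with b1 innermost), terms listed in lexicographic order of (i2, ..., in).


not equal; the first gives [[[b1, b4], b2], b3] and the second -[[[b1, b2], b3], b4] + [[[b1, b2], b4], b3] + [[[b1, b3], b4], b2] - [[[b1, b4], b3], b2]

The first composite normalizes to [[[b1, b4], b2], b3]
The second composite normalizes to -[[[b1, b2], b3], b4] + [[[b1, b2], b4], b3] + [[[b1, b3], b4], b2] - [[[b1, b4], b3], b2]
Distinct normal forms: not equal.


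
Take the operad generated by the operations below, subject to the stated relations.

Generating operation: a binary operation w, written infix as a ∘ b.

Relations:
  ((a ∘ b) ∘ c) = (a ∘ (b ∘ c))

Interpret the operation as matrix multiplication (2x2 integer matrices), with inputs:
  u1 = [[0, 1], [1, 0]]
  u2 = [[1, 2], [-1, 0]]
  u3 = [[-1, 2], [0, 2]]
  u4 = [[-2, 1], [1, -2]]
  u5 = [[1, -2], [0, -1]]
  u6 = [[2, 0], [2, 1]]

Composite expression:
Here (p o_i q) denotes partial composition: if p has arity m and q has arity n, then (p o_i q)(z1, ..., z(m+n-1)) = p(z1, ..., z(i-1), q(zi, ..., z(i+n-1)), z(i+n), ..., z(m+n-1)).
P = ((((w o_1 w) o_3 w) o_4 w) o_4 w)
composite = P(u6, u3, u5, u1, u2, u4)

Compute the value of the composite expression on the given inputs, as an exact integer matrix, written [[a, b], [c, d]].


[[-4, 2], [-4, 8]]

(u6 ∘ u3) = [[-2, 4], [-2, 6]]
(u1 ∘ u2) = [[-1, 0], [1, 2]]
((u1 ∘ u2) ∘ u4) = [[2, -1], [0, -3]]
(u5 ∘ ((u1 ∘ u2) ∘ u4)) = [[2, 5], [0, 3]]
((u6 ∘ u3) ∘ (u5 ∘ ((u1 ∘ u2) ∘ u4))) = [[-4, 2], [-4, 8]]


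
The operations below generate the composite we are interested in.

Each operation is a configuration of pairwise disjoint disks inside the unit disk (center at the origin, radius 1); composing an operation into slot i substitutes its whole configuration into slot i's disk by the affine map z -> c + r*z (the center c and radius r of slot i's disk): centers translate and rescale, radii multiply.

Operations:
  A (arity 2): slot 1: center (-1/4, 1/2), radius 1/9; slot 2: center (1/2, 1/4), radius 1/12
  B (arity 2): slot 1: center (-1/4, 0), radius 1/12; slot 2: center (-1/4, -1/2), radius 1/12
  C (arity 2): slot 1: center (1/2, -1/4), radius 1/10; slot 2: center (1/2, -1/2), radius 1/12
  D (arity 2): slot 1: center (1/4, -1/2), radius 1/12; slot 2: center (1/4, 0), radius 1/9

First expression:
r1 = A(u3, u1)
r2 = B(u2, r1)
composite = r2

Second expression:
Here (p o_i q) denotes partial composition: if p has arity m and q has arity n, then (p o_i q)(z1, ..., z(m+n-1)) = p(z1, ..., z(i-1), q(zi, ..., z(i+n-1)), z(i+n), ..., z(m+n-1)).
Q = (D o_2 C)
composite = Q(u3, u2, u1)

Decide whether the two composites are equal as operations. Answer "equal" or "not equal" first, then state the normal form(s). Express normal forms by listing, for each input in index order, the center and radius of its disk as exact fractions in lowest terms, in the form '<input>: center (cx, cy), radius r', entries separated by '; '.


not equal: they reduce to u1: center (-5/24, -23/48), radius 1/144; u2: center (-1/4, 0), radius 1/12; u3: center (-13/48, -11/24), radius 1/108 and u1: center (11/36, -1/18), radius 1/108; u2: center (11/36, -1/36), radius 1/90; u3: center (1/4, -1/2), radius 1/12

Reducing the first expression gives u1: center (-5/24, -23/48), radius 1/144; u2: center (-1/4, 0), radius 1/12; u3: center (-13/48, -11/24), radius 1/108
Reducing the second expression gives u1: center (11/36, -1/18), radius 1/108; u2: center (11/36, -1/36), radius 1/90; u3: center (1/4, -1/2), radius 1/12
Distinct normal forms: not equal.


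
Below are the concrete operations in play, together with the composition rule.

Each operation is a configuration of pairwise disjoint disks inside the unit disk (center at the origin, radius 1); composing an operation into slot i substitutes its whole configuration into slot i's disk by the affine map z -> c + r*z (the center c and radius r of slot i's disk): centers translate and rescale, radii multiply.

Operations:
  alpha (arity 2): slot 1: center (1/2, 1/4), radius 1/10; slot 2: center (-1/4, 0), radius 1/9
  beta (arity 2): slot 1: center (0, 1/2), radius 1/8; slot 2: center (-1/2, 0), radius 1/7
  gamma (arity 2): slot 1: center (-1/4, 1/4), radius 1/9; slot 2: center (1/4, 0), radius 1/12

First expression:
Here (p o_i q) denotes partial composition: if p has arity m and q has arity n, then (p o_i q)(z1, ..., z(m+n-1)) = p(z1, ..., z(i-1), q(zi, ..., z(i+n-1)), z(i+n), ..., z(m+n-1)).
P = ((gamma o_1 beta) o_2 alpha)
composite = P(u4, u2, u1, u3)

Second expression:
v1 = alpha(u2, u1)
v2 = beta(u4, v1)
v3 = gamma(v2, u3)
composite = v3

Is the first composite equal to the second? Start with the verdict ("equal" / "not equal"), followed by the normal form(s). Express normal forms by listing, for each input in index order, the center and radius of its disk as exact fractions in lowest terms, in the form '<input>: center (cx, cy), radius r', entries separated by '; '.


equal; the common form is u1: center (-13/42, 1/4), radius 1/567; u2: center (-25/84, 16/63), radius 1/630; u3: center (1/4, 0), radius 1/12; u4: center (-1/4, 11/36), radius 1/72

Normal form of the first expression: u1: center (-13/42, 1/4), radius 1/567; u2: center (-25/84, 16/63), radius 1/630; u3: center (1/4, 0), radius 1/12; u4: center (-1/4, 11/36), radius 1/72
Normal form of the second expression: u1: center (-13/42, 1/4), radius 1/567; u2: center (-25/84, 16/63), radius 1/630; u3: center (1/4, 0), radius 1/12; u4: center (-1/4, 11/36), radius 1/72
The forms coincide; equal.


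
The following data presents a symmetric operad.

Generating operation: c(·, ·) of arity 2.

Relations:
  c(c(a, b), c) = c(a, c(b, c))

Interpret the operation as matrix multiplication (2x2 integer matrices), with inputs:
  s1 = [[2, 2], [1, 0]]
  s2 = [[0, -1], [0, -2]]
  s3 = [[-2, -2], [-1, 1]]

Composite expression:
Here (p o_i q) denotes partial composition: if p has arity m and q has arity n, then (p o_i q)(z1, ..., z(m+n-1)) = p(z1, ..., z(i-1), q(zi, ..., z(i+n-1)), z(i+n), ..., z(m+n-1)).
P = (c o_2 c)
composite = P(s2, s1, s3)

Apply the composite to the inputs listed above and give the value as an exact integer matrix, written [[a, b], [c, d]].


[[2, 2], [4, 4]]

c(s1, s3) = [[-6, -2], [-2, -2]]
c(s2, c(s1, s3)) = [[2, 2], [4, 4]]


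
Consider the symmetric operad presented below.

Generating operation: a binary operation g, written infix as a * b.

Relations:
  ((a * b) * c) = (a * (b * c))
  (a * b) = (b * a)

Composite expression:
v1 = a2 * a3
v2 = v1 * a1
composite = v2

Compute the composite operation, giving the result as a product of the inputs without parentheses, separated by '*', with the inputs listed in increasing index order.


Both nesting and order wash out for g; what remains is which a's occur.
(a2 * a3) linearizes to a2 * a3
((a2 * a3) * a1) linearizes to a2 * a3 * a1
rearranged into index order: a1 * a2 * a3

a1 * a2 * a3


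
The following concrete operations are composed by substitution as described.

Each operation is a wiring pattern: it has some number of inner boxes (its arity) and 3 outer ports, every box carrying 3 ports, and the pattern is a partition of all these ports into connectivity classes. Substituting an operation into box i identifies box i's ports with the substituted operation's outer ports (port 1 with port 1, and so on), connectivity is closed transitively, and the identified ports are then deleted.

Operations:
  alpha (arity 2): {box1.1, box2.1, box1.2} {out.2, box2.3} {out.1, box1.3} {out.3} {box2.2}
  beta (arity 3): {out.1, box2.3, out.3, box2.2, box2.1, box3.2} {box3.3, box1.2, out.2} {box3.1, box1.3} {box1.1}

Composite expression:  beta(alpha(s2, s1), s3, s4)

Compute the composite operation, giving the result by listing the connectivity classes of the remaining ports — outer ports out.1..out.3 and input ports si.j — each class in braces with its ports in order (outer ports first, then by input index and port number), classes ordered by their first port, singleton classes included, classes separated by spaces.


After gluing at beta, chains via deleted ports link the s-ports.
after alpha, the pattern on (s2, s1) reads {out.1, s2.3} {out.2, s1.3} {out.3} {s1.1, s2.1, s2.2} {s1.2} (out.j = its outer ports)
after beta, the pattern on (s2, s1, s3, s4) reads {out.1, out.3, s3.1, s3.2, s3.3, s4.2} {out.2, s1.3, s4.3} {s1.1, s2.1, s2.2} {s1.2} {s2.3} {s4.1} (out.j = its outer ports)

{out.1, out.3, s3.1, s3.2, s3.3, s4.2} {out.2, s1.3, s4.3} {s1.1, s2.1, s2.2} {s1.2} {s2.3} {s4.1}


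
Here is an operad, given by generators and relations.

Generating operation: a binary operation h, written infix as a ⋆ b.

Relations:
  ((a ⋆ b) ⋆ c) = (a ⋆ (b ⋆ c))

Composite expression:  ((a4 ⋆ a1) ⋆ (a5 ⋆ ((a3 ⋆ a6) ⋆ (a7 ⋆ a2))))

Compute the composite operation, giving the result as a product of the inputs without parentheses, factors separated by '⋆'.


a4 ⋆ a1 ⋆ a5 ⋆ a3 ⋆ a6 ⋆ a7 ⋆ a2

The h-tree's shape is irrelevant; the a-reading-order decides.
(a4 ⋆ a1) collapses to a4 ⋆ a1
(a3 ⋆ a6) collapses to a3 ⋆ a6
(a7 ⋆ a2) collapses to a7 ⋆ a2
((a3 ⋆ a6) ⋆ (a7 ⋆ a2)) collapses to a3 ⋆ a6 ⋆ a7 ⋆ a2
(a5 ⋆ ((a3 ⋆ a6) ⋆ (a7 ⋆ a2))) collapses to a5 ⋆ a3 ⋆ a6 ⋆ a7 ⋆ a2
((a4 ⋆ a1) ⋆ (a5 ⋆ ((a3 ⋆ a6) ⋆ (a7 ⋆ a2)))) collapses to a4 ⋆ a1 ⋆ a5 ⋆ a3 ⋆ a6 ⋆ a7 ⋆ a2


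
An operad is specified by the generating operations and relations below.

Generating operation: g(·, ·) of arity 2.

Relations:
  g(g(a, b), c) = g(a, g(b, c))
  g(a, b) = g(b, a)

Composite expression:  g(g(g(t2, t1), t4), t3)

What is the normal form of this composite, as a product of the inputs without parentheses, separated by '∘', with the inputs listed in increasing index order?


t1 ∘ t2 ∘ t3 ∘ t4

With g associative and commutative, the t-input set is all that matters.
g(t2, t1) linearizes to t2 ∘ t1
g(g(t2, t1), t4) linearizes to t2 ∘ t1 ∘ t4
g(g(g(t2, t1), t4), t3) linearizes to t2 ∘ t1 ∘ t4 ∘ t3
putting the inputs in ascending order: t1 ∘ t2 ∘ t3 ∘ t4


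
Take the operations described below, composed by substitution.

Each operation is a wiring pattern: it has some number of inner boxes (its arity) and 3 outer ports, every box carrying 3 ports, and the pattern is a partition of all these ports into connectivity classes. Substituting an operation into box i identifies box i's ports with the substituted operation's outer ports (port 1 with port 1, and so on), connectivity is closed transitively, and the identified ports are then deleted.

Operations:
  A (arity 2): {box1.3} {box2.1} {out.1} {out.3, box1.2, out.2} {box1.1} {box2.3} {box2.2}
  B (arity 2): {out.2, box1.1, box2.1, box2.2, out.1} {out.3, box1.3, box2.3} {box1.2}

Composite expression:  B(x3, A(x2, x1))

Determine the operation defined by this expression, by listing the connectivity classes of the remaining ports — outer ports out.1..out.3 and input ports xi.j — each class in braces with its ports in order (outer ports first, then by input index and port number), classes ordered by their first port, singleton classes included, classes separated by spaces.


{out.1, out.2, out.3, x2.2, x3.1, x3.3} {x1.1} {x1.2} {x1.3} {x2.1} {x2.3} {x3.2}

Two ports join when wires chain via B-identified ports.
stage A: inputs (x2, x1), connectivity {out.1} {out.2, out.3, x2.2} {x1.1} {x1.2} {x1.3} {x2.1} {x2.3}, out.j its boundary
stage B: inputs (x3, x2, x1), connectivity {out.1, out.2, out.3, x2.2, x3.1, x3.3} {x1.1} {x1.2} {x1.3} {x2.1} {x2.3} {x3.2}, out.j its boundary


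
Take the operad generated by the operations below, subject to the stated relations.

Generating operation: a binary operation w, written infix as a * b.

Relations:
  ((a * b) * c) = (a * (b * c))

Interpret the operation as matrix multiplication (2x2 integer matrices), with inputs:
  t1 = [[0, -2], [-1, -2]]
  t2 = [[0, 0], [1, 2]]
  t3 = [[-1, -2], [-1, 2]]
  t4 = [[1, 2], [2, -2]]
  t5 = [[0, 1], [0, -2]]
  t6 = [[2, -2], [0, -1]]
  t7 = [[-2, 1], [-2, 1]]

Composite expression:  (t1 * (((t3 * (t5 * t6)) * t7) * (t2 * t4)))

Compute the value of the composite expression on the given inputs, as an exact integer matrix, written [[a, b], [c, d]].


(t5 * t6) = [[0, -1], [0, 2]]
(t3 * (t5 * t6)) = [[0, -3], [0, 5]]
((t3 * (t5 * t6)) * t7) = [[6, -3], [-10, 5]]
(t2 * t4) = [[0, 0], [5, -2]]
(((t3 * (t5 * t6)) * t7) * (t2 * t4)) = [[-15, 6], [25, -10]]
(t1 * (((t3 * (t5 * t6)) * t7) * (t2 * t4))) = [[-50, 20], [-35, 14]]

[[-50, 20], [-35, 14]]


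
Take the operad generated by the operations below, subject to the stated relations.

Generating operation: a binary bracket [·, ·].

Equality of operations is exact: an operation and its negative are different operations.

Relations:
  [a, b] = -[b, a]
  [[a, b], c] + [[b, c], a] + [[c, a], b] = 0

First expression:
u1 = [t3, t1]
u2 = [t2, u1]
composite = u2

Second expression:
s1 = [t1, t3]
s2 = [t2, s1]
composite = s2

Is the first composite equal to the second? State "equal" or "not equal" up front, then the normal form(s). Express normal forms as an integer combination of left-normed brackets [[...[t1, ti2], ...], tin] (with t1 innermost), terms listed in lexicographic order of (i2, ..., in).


not equal — first [[t1, t3], t2], second -[[t1, t3], t2]

Normal form of the first expression: [[t1, t3], t2]
Normal form of the second expression: -[[t1, t3], t2]
Distinct normal forms: not equal.


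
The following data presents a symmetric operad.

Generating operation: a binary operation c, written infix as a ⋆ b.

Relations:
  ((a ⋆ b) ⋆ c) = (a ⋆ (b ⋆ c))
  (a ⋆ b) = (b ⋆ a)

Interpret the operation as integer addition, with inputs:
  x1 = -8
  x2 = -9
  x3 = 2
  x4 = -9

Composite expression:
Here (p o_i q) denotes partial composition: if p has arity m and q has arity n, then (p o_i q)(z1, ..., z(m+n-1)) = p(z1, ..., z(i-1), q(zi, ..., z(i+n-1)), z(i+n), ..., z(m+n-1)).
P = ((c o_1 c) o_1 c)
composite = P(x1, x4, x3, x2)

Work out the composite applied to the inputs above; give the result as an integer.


-24

(x1 ⋆ x4) = -17
((x1 ⋆ x4) ⋆ x3) = -15
(((x1 ⋆ x4) ⋆ x3) ⋆ x2) = -24


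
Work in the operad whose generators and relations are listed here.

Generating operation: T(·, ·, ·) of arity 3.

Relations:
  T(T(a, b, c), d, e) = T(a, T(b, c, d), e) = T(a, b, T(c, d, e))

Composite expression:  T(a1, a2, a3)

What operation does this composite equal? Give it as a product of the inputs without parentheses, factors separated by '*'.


Under associativity of T, the answer is the a's in reading order.
T(a1, a2, a3) linearizes to a1 * a2 * a3

a1 * a2 * a3


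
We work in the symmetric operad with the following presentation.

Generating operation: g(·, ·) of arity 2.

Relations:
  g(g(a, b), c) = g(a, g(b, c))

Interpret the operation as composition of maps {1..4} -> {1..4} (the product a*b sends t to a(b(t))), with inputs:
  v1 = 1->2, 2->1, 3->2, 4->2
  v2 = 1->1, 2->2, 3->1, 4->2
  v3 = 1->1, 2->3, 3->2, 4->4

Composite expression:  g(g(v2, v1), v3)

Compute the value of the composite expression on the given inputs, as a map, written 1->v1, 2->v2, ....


1->2, 2->2, 3->1, 4->2
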